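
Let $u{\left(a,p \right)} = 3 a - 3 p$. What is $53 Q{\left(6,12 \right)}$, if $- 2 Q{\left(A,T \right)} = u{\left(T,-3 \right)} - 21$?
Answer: $-636$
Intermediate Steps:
$u{\left(a,p \right)} = - 3 p + 3 a$
$Q{\left(A,T \right)} = 6 - \frac{3 T}{2}$ ($Q{\left(A,T \right)} = - \frac{\left(\left(-3\right) \left(-3\right) + 3 T\right) - 21}{2} = - \frac{\left(9 + 3 T\right) - 21}{2} = - \frac{-12 + 3 T}{2} = 6 - \frac{3 T}{2}$)
$53 Q{\left(6,12 \right)} = 53 \left(6 - 18\right) = 53 \left(-12\right) = -636$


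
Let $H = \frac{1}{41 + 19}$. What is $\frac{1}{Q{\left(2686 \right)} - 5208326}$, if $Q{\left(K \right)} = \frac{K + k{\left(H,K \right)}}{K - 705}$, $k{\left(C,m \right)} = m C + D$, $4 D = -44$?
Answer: $- \frac{59430}{309530732587} \approx -1.92 \cdot 10^{-7}$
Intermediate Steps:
$D = -11$ ($D = \frac{1}{4} \left(-44\right) = -11$)
$H = \frac{1}{60} \approx 0.016667$
$k{\left(C,m \right)} = -11 + C m$ ($k{\left(C,m \right)} = m C - 11 = C m - 11 = -11 + C m$)
$Q{\left(K \right)} = \frac{-11 + \frac{61 K}{60}}{-705 + K}$ ($Q{\left(K \right)} = \frac{K + \left(-11 + \frac{K}{60}\right)}{K - 705} = \frac{-11 + \frac{61 K}{60}}{-705 + K}$)
$\frac{1}{Q{\left(2686 \right)} - 5208326} = \frac{1}{\frac{-660 + 61 \cdot 2686}{60 \left(-705 + 2686\right)} - 5208326} = \frac{1}{\frac{-660 + 163846}{60 \cdot 1981} - 5208326} = \frac{1}{\frac{1}{60} \cdot \frac{1}{1981} \cdot 163186 - 5208326} = \frac{1}{\frac{81593}{59430} - 5208326} = \frac{1}{- \frac{309530732587}{59430}} = - \frac{59430}{309530732587}$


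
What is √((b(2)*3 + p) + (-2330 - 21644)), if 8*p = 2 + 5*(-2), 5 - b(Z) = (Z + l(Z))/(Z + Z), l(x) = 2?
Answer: I*√23963 ≈ 154.8*I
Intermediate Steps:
b(Z) = 5 - (2 + Z)/(2*Z) (b(Z) = 5 - (Z + 2)/(Z + Z) = 5 - (2 + Z)/(2*Z))
p = -1 (p = (2 + 5*(-2))/8 = (2 - 10)/8 = (⅛)*(-8) = -1)
√((b(2)*3 + p) + (-2330 - 21644)) = √(((9/2 - 1/2)*3 - 1) + (-2330 - 21644)) = √(((9/2 - 1*½)*3 - 1) - 23974) = √(((9/2 - ½)*3 - 1) - 23974) = √((4*3 - 1) - 23974) = √((12 - 1) - 23974) = √(11 - 23974) = √(-23963) = I*√23963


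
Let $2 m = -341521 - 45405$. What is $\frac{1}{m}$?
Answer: $- \frac{1}{193463} \approx -5.1689 \cdot 10^{-6}$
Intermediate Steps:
$m = -193463$ ($m = \frac{-341521 - 45405}{2} = \frac{1}{2} \left(-386926\right) = -193463$)
$\frac{1}{m} = \frac{1}{-193463} = - \frac{1}{193463}$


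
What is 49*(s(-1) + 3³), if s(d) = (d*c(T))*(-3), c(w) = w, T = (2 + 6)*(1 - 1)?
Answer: 1323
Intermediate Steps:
T = 0 (T = 8*0 = 0)
s(d) = 0 (s(d) = (d*0)*(-3) = 0*(-3) = 0)
49*(s(-1) + 3³) = 49*(0 + 3³) = 49*(0 + 27) = 49*27 = 1323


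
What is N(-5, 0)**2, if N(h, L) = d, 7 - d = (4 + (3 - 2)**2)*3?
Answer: 64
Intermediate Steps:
d = -8 (d = 7 - (4 + (3 - 2)**2)*3 = 7 - (4 + 1**2)*3 = 7 - (4 + 1)*3 = 7 - 5*3 = 7 - 1*15 = 7 - 15 = -8)
N(h, L) = -8
N(-5, 0)**2 = (-8)**2 = 64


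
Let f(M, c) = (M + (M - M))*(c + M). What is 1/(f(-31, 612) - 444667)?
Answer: -1/462678 ≈ -2.1613e-6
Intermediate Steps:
f(M, c) = M*(M + c) (f(M, c) = (M + 0)*(M + c) = M*(M + c))
1/(f(-31, 612) - 444667) = 1/(-31*(-31 + 612) - 444667) = 1/(-31*581 - 444667) = 1/(-18011 - 444667) = 1/(-462678) = -1/462678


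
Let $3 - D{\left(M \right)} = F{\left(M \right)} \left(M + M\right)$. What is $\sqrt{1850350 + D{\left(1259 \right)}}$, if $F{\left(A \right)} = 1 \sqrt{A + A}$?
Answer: $\sqrt{1850353 - 2518 \sqrt{2518}} \approx 1313.0$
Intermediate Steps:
$F{\left(A \right)} = \sqrt{2} \sqrt{A}$ ($F{\left(A \right)} = 1 \sqrt{2 A} = 1 \sqrt{2} \sqrt{A} = \sqrt{2} \sqrt{A}$)
$D{\left(M \right)} = 3 - 2 \sqrt{2} M^{\frac{3}{2}}$ ($D{\left(M \right)} = 3 - \sqrt{2} \sqrt{M} \left(M + M\right) = 3 - \sqrt{2} \sqrt{M} 2 M = 3 - 2 \sqrt{2} M^{\frac{3}{2}}$)
$\sqrt{1850350 + D{\left(1259 \right)}} = \sqrt{1850350 + \left(3 - 2 \sqrt{2} \cdot 1259^{\frac{3}{2}}\right)} = \sqrt{1850350 + \left(3 - 2 \sqrt{2} \cdot 1259 \sqrt{1259}\right)} = \sqrt{1850350 + \left(3 - 2518 \sqrt{2518}\right)} = \sqrt{1850353 - 2518 \sqrt{2518}}$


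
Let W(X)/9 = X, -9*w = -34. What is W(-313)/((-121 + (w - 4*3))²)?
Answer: -228177/1352569 ≈ -0.16870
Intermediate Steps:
w = 34/9 (w = -⅑*(-34) = 34/9 ≈ 3.7778)
W(X) = 9*X
W(-313)/((-121 + (w - 4*3))²) = (9*(-313))/((-121 + (34/9 - 4*3))²) = -2817/(-121 + (34/9 - 12))² = -2817/(-121 - 74/9)² = -2817/((-1163/9)²) = -2817/1352569/81 = -2817*81/1352569 = -228177/1352569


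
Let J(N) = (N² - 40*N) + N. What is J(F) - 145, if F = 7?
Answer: -369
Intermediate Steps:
J(N) = N² - 39*N
J(F) - 145 = 7*(-39 + 7) - 145 = 7*(-32) - 145 = -224 - 145 = -369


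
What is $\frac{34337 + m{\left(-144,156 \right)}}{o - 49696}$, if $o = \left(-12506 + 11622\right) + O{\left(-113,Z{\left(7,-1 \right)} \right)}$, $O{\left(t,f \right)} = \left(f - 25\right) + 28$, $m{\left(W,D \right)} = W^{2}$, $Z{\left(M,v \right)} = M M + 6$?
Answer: $- \frac{55073}{50522} \approx -1.0901$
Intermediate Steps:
$Z{\left(M,v \right)} = 6 + M^{2}$ ($Z{\left(M,v \right)} = M^{2} + 6 = 6 + M^{2}$)
$O{\left(t,f \right)} = 3 + f$ ($O{\left(t,f \right)} = \left(-25 + f\right) + 28 = 3 + f$)
$o = -826$ ($o = \left(-12506 + 11622\right) + \left(3 + \left(6 + 7^{2}\right)\right) = -884 + \left(3 + \left(6 + 49\right)\right) = -884 + \left(3 + 55\right) = -884 + 58 = -826$)
$\frac{34337 + m{\left(-144,156 \right)}}{o - 49696} = \frac{34337 + \left(-144\right)^{2}}{-826 - 49696} = \frac{34337 + 20736}{-50522} = 55073 \left(- \frac{1}{50522}\right) = - \frac{55073}{50522}$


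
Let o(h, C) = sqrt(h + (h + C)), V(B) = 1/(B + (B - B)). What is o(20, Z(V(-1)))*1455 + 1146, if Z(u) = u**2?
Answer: 1146 + 1455*sqrt(41) ≈ 10463.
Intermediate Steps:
V(B) = 1/B (V(B) = 1/(B + 0) = 1/B)
o(h, C) = sqrt(C + 2*h) (o(h, C) = sqrt(h + (C + h)) = sqrt(C + 2*h))
o(20, Z(V(-1)))*1455 + 1146 = sqrt((1/(-1))**2 + 2*20)*1455 + 1146 = sqrt((-1)**2 + 40)*1455 + 1146 = sqrt(1 + 40)*1455 + 1146 = sqrt(41)*1455 + 1146 = 1455*sqrt(41) + 1146 = 1146 + 1455*sqrt(41)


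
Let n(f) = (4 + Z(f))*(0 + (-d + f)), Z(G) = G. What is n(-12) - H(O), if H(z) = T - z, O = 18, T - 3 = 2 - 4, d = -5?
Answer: 73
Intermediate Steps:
T = 1 (T = 3 + (2 - 4) = 3 - 2 = 1)
H(z) = 1 - z
n(f) = (4 + f)*(5 + f) (n(f) = (4 + f)*(0 + (-1*(-5) + f)) = (4 + f)*(0 + (5 + f)) = (4 + f)*(5 + f))
n(-12) - H(O) = (20 + (-12)² + 9*(-12)) - (1 - 1*18) = (20 + 144 - 108) - (1 - 18) = 56 - 1*(-17) = 56 + 17 = 73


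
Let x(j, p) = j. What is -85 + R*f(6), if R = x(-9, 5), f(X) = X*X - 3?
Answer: -382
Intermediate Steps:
f(X) = -3 + X**2 (f(X) = X**2 - 3 = -3 + X**2)
R = -9
-85 + R*f(6) = -85 - 9*(-3 + 6**2) = -85 - 9*(-3 + 36) = -85 - 9*33 = -85 - 297 = -382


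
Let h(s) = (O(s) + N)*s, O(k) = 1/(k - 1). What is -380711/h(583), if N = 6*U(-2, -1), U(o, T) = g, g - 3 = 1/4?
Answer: -110786901/3308525 ≈ -33.485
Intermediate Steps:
g = 13/4 (g = 3 + 1/4 = 3 + ¼ = 13/4 ≈ 3.2500)
U(o, T) = 13/4
O(k) = 1/(-1 + k)
N = 39/2 (N = 6*(13/4) = 39/2 ≈ 19.500)
h(s) = s*(39/2 + 1/(-1 + s)) (h(s) = (1/(-1 + s) + 39/2)*s = (39/2 + 1/(-1 + s))*s = s*(39/2 + 1/(-1 + s)))
-380711/h(583) = -380711*2*(-1 + 583)/(583*(-37 + 39*583)) = -380711*1164/(583*(-37 + 22737)) = -380711/((½)*583*(1/582)*22700) = -380711/3308525/291 = -380711*291/3308525 = -110786901/3308525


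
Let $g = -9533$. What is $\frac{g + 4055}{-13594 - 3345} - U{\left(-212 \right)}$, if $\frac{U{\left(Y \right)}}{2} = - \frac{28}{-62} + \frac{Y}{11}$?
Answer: $\frac{219297002}{5776199} \approx 37.966$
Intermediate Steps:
$U{\left(Y \right)} = \frac{28}{31} + \frac{2 Y}{11}$ ($U{\left(Y \right)} = 2 \left(- \frac{28}{-62} + \frac{Y}{11}\right) = 2 \left(\left(-28\right) \left(- \frac{1}{62}\right) + Y \frac{1}{11}\right) = 2 \left(\frac{14}{31} + \frac{Y}{11}\right) = \frac{28}{31} + \frac{2 Y}{11}$)
$\frac{g + 4055}{-13594 - 3345} - U{\left(-212 \right)} = \frac{-9533 + 4055}{-13594 - 3345} - \left(\frac{28}{31} + \frac{2}{11} \left(-212\right)\right) = - \frac{5478}{-16939} - \left(\frac{28}{31} - \frac{424}{11}\right) = \left(-5478\right) \left(- \frac{1}{16939}\right) - - \frac{12836}{341} = \frac{5478}{16939} + \frac{12836}{341} = \frac{219297002}{5776199}$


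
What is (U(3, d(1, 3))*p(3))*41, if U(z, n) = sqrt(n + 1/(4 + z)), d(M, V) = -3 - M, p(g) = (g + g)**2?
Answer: 4428*I*sqrt(21)/7 ≈ 2898.8*I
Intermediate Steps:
p(g) = 4*g**2 (p(g) = (2*g)**2 = 4*g**2)
(U(3, d(1, 3))*p(3))*41 = (sqrt((1 + (-3 - 1*1)*(4 + 3))/(4 + 3))*(4*3**2))*41 = (sqrt((1 + (-3 - 1)*7)/7)*(4*9))*41 = (sqrt((1 - 4*7)/7)*36)*41 = (sqrt((1 - 28)/7)*36)*41 = (sqrt((1/7)*(-27))*36)*41 = (sqrt(-27/7)*36)*41 = ((3*I*sqrt(21)/7)*36)*41 = (108*I*sqrt(21)/7)*41 = 4428*I*sqrt(21)/7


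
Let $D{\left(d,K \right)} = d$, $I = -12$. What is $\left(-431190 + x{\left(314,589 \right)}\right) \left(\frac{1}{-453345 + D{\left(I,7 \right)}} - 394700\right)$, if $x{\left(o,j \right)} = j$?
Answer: $\frac{77051746342178501}{453357} \approx 1.6996 \cdot 10^{11}$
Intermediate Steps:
$\left(-431190 + x{\left(314,589 \right)}\right) \left(\frac{1}{-453345 + D{\left(I,7 \right)}} - 394700\right) = \left(-431190 + 589\right) \left(\frac{1}{-453345 - 12} - 394700\right) = - 430601 \left(\frac{1}{-453357} - 394700\right) = - 430601 \left(- \frac{1}{453357} - 394700\right) = \left(-430601\right) \left(- \frac{178940007901}{453357}\right) = \frac{77051746342178501}{453357}$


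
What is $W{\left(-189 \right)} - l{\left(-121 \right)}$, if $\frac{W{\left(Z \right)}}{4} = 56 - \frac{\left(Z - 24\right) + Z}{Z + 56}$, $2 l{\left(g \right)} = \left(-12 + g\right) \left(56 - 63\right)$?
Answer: $- \frac{67455}{266} \approx -253.59$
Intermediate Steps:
$l{\left(g \right)} = 42 - \frac{7 g}{2}$ ($l{\left(g \right)} = \frac{\left(-12 + g\right) \left(56 - 63\right)}{2} = \frac{\left(-12 + g\right) \left(-7\right)}{2} = \frac{84 - 7 g}{2} = 42 - \frac{7 g}{2}$)
$W{\left(Z \right)} = 224 - \frac{4 \left(-24 + 2 Z\right)}{56 + Z}$ ($W{\left(Z \right)} = 4 \left(56 - \frac{\left(Z - 24\right) + Z}{Z + 56}\right) = 4 \left(56 - \frac{\left(Z - 24\right) + Z}{56 + Z}\right) = 4 \left(56 - \frac{\left(-24 + Z\right) + Z}{56 + Z}\right) = 4 \left(56 - \frac{-24 + 2 Z}{56 + Z}\right) = 224 - \frac{4 \left(-24 + 2 Z\right)}{56 + Z}$)
$W{\left(-189 \right)} - l{\left(-121 \right)} = \frac{8 \left(1580 + 27 \left(-189\right)\right)}{56 - 189} - \left(42 - - \frac{847}{2}\right) = \frac{8 \left(1580 - 5103\right)}{-133} - \left(42 + \frac{847}{2}\right) = 8 \left(- \frac{1}{133}\right) \left(-3523\right) - \frac{931}{2} = \frac{28184}{133} - \frac{931}{2} = - \frac{67455}{266}$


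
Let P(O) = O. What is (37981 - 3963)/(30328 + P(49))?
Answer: 34018/30377 ≈ 1.1199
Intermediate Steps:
(37981 - 3963)/(30328 + P(49)) = (37981 - 3963)/(30328 + 49) = 34018/30377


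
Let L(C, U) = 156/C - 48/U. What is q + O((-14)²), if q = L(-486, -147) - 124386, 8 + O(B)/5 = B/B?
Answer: -493826927/3969 ≈ -1.2442e+5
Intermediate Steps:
O(B) = -35 (O(B) = -40 + 5*(B/B) = -40 + 5*1 = -40 + 5 = -35)
L(C, U) = -48/U + 156/C
q = -493688012/3969 (q = (-48/(-147) + 156/(-486)) - 124386 = (-48*(-1/147) + 156*(-1/486)) - 124386 = (16/49 - 26/81) - 124386 = 22/3969 - 124386 = -493688012/3969 ≈ -1.2439e+5)
q + O((-14)²) = -493688012/3969 - 35 = -493826927/3969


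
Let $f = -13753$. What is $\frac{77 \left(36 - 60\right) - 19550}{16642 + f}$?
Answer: $- \frac{21398}{2889} \approx -7.4067$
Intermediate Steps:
$\frac{77 \left(36 - 60\right) - 19550}{16642 + f} = \frac{77 \left(36 - 60\right) - 19550}{16642 - 13753} = \frac{77 \left(-24\right) - 19550}{2889} = \left(-1848 - 19550\right) \frac{1}{2889} = \left(-21398\right) \frac{1}{2889} = - \frac{21398}{2889}$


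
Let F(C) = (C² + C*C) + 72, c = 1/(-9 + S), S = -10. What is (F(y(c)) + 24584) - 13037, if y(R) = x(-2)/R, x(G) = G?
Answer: 14507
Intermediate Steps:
c = -1/19 (c = 1/(-9 - 10) = 1/(-19) = -1/19 ≈ -0.052632)
y(R) = -2/R
F(C) = 72 + 2*C² (F(C) = (C² + C²) + 72 = 2*C² + 72 = 72 + 2*C²)
(F(y(c)) + 24584) - 13037 = ((72 + 2*(-2/(-1/19))²) + 24584) - 13037 = ((72 + 2*(-2*(-19))²) + 24584) - 13037 = ((72 + 2*38²) + 24584) - 13037 = ((72 + 2*1444) + 24584) - 13037 = ((72 + 2888) + 24584) - 13037 = (2960 + 24584) - 13037 = 27544 - 13037 = 14507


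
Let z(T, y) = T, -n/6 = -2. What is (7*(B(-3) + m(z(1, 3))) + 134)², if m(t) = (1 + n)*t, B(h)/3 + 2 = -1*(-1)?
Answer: 41616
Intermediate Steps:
n = 12 (n = -6*(-2) = 12)
B(h) = -3 (B(h) = -6 + 3*(-1*(-1)) = -6 + 3*1 = -6 + 3 = -3)
m(t) = 13*t (m(t) = (1 + 12)*t = 13*t)
(7*(B(-3) + m(z(1, 3))) + 134)² = (7*(-3 + 13*1) + 134)² = (7*(-3 + 13) + 134)² = (7*10 + 134)² = (70 + 134)² = 204² = 41616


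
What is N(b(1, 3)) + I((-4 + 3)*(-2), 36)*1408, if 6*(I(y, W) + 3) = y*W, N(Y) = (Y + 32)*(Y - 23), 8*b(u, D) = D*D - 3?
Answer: 191093/16 ≈ 11943.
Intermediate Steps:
b(u, D) = -3/8 + D**2/8 (b(u, D) = (D*D - 3)/8 = (D**2 - 3)/8 = (-3 + D**2)/8 = -3/8 + D**2/8)
N(Y) = (-23 + Y)*(32 + Y) (N(Y) = (32 + Y)*(-23 + Y) = (-23 + Y)*(32 + Y))
I(y, W) = -3 + W*y/6 (I(y, W) = -3 + (y*W)/6 = -3 + (W*y)/6 = -3 + W*y/6)
N(b(1, 3)) + I((-4 + 3)*(-2), 36)*1408 = (-736 + (-3/8 + (1/8)*3**2)**2 + 9*(-3/8 + (1/8)*3**2)) + (-3 + (1/6)*36*((-4 + 3)*(-2)))*1408 = (-736 + (-3/8 + (1/8)*9)**2 + 9*(-3/8 + (1/8)*9)) + (-3 + (1/6)*36*(-1*(-2)))*1408 = (-736 + (-3/8 + 9/8)**2 + 9*(-3/8 + 9/8)) + (-3 + (1/6)*36*2)*1408 = (-736 + (3/4)**2 + 9*(3/4)) + (-3 + 12)*1408 = (-736 + 9/16 + 27/4) + 9*1408 = -11659/16 + 12672 = 191093/16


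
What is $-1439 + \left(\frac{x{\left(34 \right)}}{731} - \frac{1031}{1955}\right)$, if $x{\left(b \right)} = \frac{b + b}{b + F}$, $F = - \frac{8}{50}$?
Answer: $- \frac{51188768414}{35559495} \approx -1439.5$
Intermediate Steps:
$F = - \frac{4}{25}$ ($F = \left(-8\right) \frac{1}{50} = - \frac{4}{25} \approx -0.16$)
$x{\left(b \right)} = \frac{2 b}{- \frac{4}{25} + b}$ ($x{\left(b \right)} = \frac{b + b}{b - \frac{4}{25}} = \frac{2 b}{- \frac{4}{25} + b}$)
$-1439 + \left(\frac{x{\left(34 \right)}}{731} - \frac{1031}{1955}\right) = -1439 - \left(\frac{1031}{1955} - \frac{50 \cdot 34 \frac{1}{-4 + 25 \cdot 34}}{731}\right) = -1439 - \left(\frac{1031}{1955} - 50 \cdot 34 \frac{1}{-4 + 850} \cdot \frac{1}{731}\right) = -1439 - \left(\frac{1031}{1955} - 50 \cdot 34 \cdot \frac{1}{846} \cdot \frac{1}{731}\right) = -1439 + \left(\frac{850}{423} \cdot \frac{1}{731} - \frac{1031}{1955}\right) = -1439 + \left(\frac{50}{18189} - \frac{1031}{1955}\right) = -1439 - \frac{18655109}{35559495} = - \frac{51188768414}{35559495}$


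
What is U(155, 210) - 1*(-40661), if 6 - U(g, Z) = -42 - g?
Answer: 40864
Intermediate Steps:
U(g, Z) = 48 + g (U(g, Z) = 6 - (-42 - g) = 6 + (42 + g) = 48 + g)
U(155, 210) - 1*(-40661) = (48 + 155) - 1*(-40661) = 203 + 40661 = 40864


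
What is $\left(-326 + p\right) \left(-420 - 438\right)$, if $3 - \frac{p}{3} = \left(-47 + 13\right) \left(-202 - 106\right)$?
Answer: $27226914$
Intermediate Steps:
$p = -31407$ ($p = 9 - 3 \left(-47 + 13\right) \left(-202 - 106\right) = 9 - 3 \left(\left(-34\right) \left(-308\right)\right) = 9 - 31416 = -31407$)
$\left(-326 + p\right) \left(-420 - 438\right) = \left(-326 - 31407\right) \left(-420 - 438\right) = \left(-31733\right) \left(-858\right) = 27226914$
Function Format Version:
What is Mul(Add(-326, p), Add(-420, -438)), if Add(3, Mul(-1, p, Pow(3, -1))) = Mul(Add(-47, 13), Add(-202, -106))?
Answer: 27226914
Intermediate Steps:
p = -31407 (p = Add(9, Mul(-3, Mul(Add(-47, 13), Add(-202, -106)))) = Add(9, Mul(-3, Mul(-34, -308))) = Add(9, Mul(-3, 10472)) = Add(9, -31416) = -31407)
Mul(Add(-326, p), Add(-420, -438)) = Mul(Add(-326, -31407), Add(-420, -438)) = Mul(-31733, -858) = 27226914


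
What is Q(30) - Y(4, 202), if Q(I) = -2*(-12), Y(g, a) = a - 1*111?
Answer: -67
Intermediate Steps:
Y(g, a) = -111 + a (Y(g, a) = a - 111 = -111 + a)
Q(I) = 24
Q(30) - Y(4, 202) = 24 - (-111 + 202) = 24 - 1*91 = 24 - 91 = -67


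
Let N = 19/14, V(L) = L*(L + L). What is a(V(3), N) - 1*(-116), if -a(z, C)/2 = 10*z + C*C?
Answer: -24273/98 ≈ -247.68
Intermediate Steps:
V(L) = 2*L² (V(L) = L*(2*L) = 2*L²)
N = 19/14 (N = 19*(1/14) = 19/14 ≈ 1.3571)
a(z, C) = -20*z - 2*C² (a(z, C) = -2*(10*z + C*C) = -2*(10*z + C²) = -2*(C² + 10*z) = -20*z - 2*C²)
a(V(3), N) - 1*(-116) = (-40*3² - 2*(19/14)²) - 1*(-116) = (-40*9 - 2*361/196) + 116 = (-20*18 - 361/98) + 116 = (-360 - 361/98) + 116 = -35641/98 + 116 = -24273/98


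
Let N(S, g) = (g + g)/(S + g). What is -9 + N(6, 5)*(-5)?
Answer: -149/11 ≈ -13.545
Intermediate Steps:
N(S, g) = 2*g/(S + g) (N(S, g) = (2*g)/(S + g) = 2*g/(S + g))
-9 + N(6, 5)*(-5) = -9 + (2*5/(6 + 5))*(-5) = -9 + (2*5/11)*(-5) = -9 + (2*5*(1/11))*(-5) = -9 + (10/11)*(-5) = -9 - 50/11 = -149/11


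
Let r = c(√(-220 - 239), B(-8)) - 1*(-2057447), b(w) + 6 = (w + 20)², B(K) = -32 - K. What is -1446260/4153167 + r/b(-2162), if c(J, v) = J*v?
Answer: 636417198523/6351795465462 - 12*I*√51/764693 ≈ 0.10019 - 0.00011207*I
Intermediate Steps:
b(w) = -6 + (20 + w)² (b(w) = -6 + (w + 20)² = -6 + (20 + w)²)
r = 2057447 - 72*I*√51 (r = √(-220 - 239)*(-32 - 1*(-8)) - 1*(-2057447) = √(-459)*(-32 + 8) + 2057447 = (3*I*√51)*(-24) + 2057447 = -72*I*√51 + 2057447 = 2057447 - 72*I*√51 ≈ 2.0574e+6 - 514.18*I)
-1446260/4153167 + r/b(-2162) = -1446260/4153167 + (2057447 - 72*I*√51)/(-6 + (20 - 2162)²) = -1446260*1/4153167 + (2057447 - 72*I*√51)/(-6 + (-2142)²) = -1446260/4153167 + (2057447 - 72*I*√51)/(-6 + 4588164) = -1446260/4153167 + (2057447 - 72*I*√51)/4588158 = -1446260/4153167 + (2057447 - 72*I*√51)*(1/4588158) = -1446260/4153167 + (2057447/4588158 - 12*I*√51/764693) = 636417198523/6351795465462 - 12*I*√51/764693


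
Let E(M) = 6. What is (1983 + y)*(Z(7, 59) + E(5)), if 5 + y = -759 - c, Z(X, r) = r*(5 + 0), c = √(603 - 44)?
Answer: 366919 - 301*√559 ≈ 3.5980e+5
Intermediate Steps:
c = √559 ≈ 23.643
Z(X, r) = 5*r (Z(X, r) = r*5 = 5*r)
y = -764 - √559 (y = -5 + (-759 - √559) = -764 - √559 ≈ -787.64)
(1983 + y)*(Z(7, 59) + E(5)) = (1983 + (-764 - √559))*(5*59 + 6) = (1219 - √559)*(295 + 6) = (1219 - √559)*301 = 366919 - 301*√559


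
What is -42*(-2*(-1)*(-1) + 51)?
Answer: -2058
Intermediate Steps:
-42*(-2*(-1)*(-1) + 51) = -42*(2*(-1) + 51) = -42*(-2 + 51) = -42*49 = -2058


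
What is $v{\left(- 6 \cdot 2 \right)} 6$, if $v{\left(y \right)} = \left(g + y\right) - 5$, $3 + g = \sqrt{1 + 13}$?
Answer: $-120 + 6 \sqrt{14} \approx -97.55$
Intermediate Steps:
$g = -3 + \sqrt{14}$ ($g = -3 + \sqrt{1 + 13} = -3 + \sqrt{14} \approx 0.74166$)
$v{\left(y \right)} = -8 + y + \sqrt{14}$ ($v{\left(y \right)} = \left(\left(-3 + \sqrt{14}\right) + y\right) - 5 = \left(-3 + y + \sqrt{14}\right) - 5 = -8 + y + \sqrt{14}$)
$v{\left(- 6 \cdot 2 \right)} 6 = \left(-8 - 6 \cdot 2 + \sqrt{14}\right) 6 = \left(-8 - 12 + \sqrt{14}\right) 6 = \left(-20 + \sqrt{14}\right) 6 = -120 + 6 \sqrt{14}$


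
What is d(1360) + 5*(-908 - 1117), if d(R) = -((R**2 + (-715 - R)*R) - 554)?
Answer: 962829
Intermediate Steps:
d(R) = 554 - R**2 - R*(-715 - R) (d(R) = -((R**2 + R*(-715 - R)) - 554) = -(-554 + R**2 + R*(-715 - R)) = 554 - R**2 - R*(-715 - R))
d(1360) + 5*(-908 - 1117) = (554 + 715*1360) + 5*(-908 - 1117) = (554 + 972400) + 5*(-2025) = 972954 - 10125 = 962829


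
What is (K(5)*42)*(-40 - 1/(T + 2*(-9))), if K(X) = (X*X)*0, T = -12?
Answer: 0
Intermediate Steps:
K(X) = 0 (K(X) = X²*0 = 0)
(K(5)*42)*(-40 - 1/(T + 2*(-9))) = (0*42)*(-40 - 1/(-12 + 2*(-9))) = 0*(-40 - 1/(-12 - 18)) = 0*(-40 - 1/(-30)) = 0*(-40 - 1*(-1/30)) = 0*(-40 + 1/30) = 0*(-1199/30) = 0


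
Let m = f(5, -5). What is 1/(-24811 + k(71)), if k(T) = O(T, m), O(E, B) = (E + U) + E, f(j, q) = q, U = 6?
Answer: -1/24663 ≈ -4.0547e-5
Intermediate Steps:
m = -5
O(E, B) = 6 + 2*E (O(E, B) = (E + 6) + E = (6 + E) + E = 6 + 2*E)
k(T) = 6 + 2*T
1/(-24811 + k(71)) = 1/(-24811 + (6 + 2*71)) = 1/(-24811 + (6 + 142)) = 1/(-24811 + 148) = 1/(-24663) = -1/24663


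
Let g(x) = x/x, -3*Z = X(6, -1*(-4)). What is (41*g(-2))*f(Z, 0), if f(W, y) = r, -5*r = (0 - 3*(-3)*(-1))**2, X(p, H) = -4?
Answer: -3321/5 ≈ -664.20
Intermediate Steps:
Z = 4/3 (Z = -1/3*(-4) = 4/3 ≈ 1.3333)
g(x) = 1
r = -81/5 (r = -(0 - 3*(-3)*(-1))**2/5 = -(0 + 9*(-1))**2/5 = -(0 - 9)**2/5 = -1/5*(-9)**2 = -1/5*81 = -81/5 ≈ -16.200)
f(W, y) = -81/5
(41*g(-2))*f(Z, 0) = (41*1)*(-81/5) = 41*(-81/5) = -3321/5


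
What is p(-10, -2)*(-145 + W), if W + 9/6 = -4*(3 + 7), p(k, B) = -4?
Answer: 746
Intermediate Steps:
W = -83/2 (W = -3/2 - 4*(3 + 7) = -3/2 - 4*10 = -3/2 - 40 = -83/2 ≈ -41.500)
p(-10, -2)*(-145 + W) = -4*(-145 - 83/2) = -4*(-373/2) = 746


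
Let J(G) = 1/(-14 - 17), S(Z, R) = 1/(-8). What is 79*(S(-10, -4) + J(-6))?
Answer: -3081/248 ≈ -12.423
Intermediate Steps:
S(Z, R) = -⅛
J(G) = -1/31 (J(G) = 1/(-31) = -1/31)
79*(S(-10, -4) + J(-6)) = 79*(-⅛ - 1/31) = 79*(-39/248) = -3081/248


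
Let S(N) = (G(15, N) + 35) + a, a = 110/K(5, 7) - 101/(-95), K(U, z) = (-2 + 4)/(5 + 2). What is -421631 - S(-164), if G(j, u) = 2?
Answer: -40095136/95 ≈ -4.2205e+5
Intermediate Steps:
K(U, z) = 2/7
a = 36676/95 (a = 110/(2/7) - 101/(-95) = 110*(7/2) - 101*(-1/95) = 385 + 101/95 = 36676/95 ≈ 386.06)
S(N) = 40191/95 (S(N) = (2 + 35) + 36676/95 = 37 + 36676/95 = 40191/95)
-421631 - S(-164) = -421631 - 1*40191/95 = -421631 - 40191/95 = -40095136/95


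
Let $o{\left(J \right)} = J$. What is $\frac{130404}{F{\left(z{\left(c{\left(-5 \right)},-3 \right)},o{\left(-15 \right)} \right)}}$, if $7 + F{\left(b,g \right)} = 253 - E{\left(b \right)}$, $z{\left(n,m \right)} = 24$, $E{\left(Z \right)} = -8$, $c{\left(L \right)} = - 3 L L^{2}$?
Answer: $\frac{65202}{127} \approx 513.4$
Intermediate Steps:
$c{\left(L \right)} = - 3 L^{3}$
$F{\left(b,g \right)} = 254$ ($F{\left(b,g \right)} = -7 + \left(253 - -8\right) = -7 + \left(253 + 8\right) = -7 + 261 = 254$)
$\frac{130404}{F{\left(z{\left(c{\left(-5 \right)},-3 \right)},o{\left(-15 \right)} \right)}} = \frac{130404}{254} = 130404 \cdot \frac{1}{254} = \frac{65202}{127}$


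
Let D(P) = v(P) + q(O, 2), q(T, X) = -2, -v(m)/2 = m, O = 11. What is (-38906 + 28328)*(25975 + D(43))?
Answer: -273832686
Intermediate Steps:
v(m) = -2*m
D(P) = -2 - 2*P (D(P) = -2*P - 2 = -2 - 2*P)
(-38906 + 28328)*(25975 + D(43)) = (-38906 + 28328)*(25975 + (-2 - 2*43)) = -10578*(25975 + (-2 - 86)) = -10578*(25975 - 88) = -10578*25887 = -273832686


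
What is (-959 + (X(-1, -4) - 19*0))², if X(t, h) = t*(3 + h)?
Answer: 917764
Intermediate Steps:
(-959 + (X(-1, -4) - 19*0))² = (-959 + (-(3 - 4) - 19*0))² = (-959 + (-1*(-1) + 0))² = (-959 + (1 + 0))² = (-959 + 1)² = (-958)² = 917764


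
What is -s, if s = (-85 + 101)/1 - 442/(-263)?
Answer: -4650/263 ≈ -17.681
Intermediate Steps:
s = 4650/263 (s = 16*1 - 442*(-1/263) = 16 + 442/263 = 4650/263 ≈ 17.681)
-s = -1*4650/263 = -4650/263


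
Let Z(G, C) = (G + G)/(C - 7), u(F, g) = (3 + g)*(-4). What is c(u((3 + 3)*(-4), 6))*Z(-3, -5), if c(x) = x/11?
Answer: -18/11 ≈ -1.6364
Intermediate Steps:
u(F, g) = -12 - 4*g
c(x) = x/11 (c(x) = x*(1/11) = x/11)
Z(G, C) = 2*G/(-7 + C) (Z(G, C) = (2*G)/(-7 + C) = 2*G/(-7 + C))
c(u((3 + 3)*(-4), 6))*Z(-3, -5) = ((-12 - 4*6)/11)*(2*(-3)/(-7 - 5)) = ((-12 - 24)/11)*(2*(-3)/(-12)) = ((1/11)*(-36))*(2*(-3)*(-1/12)) = -36/11*½ = -18/11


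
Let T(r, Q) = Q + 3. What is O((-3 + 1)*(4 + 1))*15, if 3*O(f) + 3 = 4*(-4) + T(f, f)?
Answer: -130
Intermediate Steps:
T(r, Q) = 3 + Q
O(f) = -16/3 + f/3 (O(f) = -1 + (4*(-4) + (3 + f))/3 = -1 + (-16 + (3 + f))/3 = -1 + (-13 + f)/3 = -1 + (-13/3 + f/3) = -16/3 + f/3)
O((-3 + 1)*(4 + 1))*15 = (-16/3 + ((-3 + 1)*(4 + 1))/3)*15 = (-16/3 + (-2*5)/3)*15 = (-16/3 + (⅓)*(-10))*15 = (-16/3 - 10/3)*15 = -26/3*15 = -130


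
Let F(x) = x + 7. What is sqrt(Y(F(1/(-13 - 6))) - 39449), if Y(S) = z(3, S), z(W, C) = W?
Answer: 11*I*sqrt(326) ≈ 198.61*I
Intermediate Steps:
F(x) = 7 + x
Y(S) = 3
sqrt(Y(F(1/(-13 - 6))) - 39449) = sqrt(3 - 39449) = sqrt(-39446) = 11*I*sqrt(326)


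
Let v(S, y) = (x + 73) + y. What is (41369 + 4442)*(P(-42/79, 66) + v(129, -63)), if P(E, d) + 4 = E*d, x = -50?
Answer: -286227128/79 ≈ -3.6231e+6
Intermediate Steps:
P(E, d) = -4 + E*d
v(S, y) = 23 + y (v(S, y) = (-50 + 73) + y = 23 + y)
(41369 + 4442)*(P(-42/79, 66) + v(129, -63)) = (41369 + 4442)*((-4 - 42/79*66) + (23 - 63)) = 45811*((-4 - 42*1/79*66) - 40) = 45811*((-4 - 42/79*66) - 40) = 45811*((-4 - 2772/79) - 40) = 45811*(-3088/79 - 40) = 45811*(-6248/79) = -286227128/79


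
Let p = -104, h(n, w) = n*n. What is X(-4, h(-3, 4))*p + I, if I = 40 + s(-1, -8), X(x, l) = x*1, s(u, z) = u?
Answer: 455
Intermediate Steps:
h(n, w) = n²
X(x, l) = x
I = 39 (I = 40 - 1 = 39)
X(-4, h(-3, 4))*p + I = -4*(-104) + 39 = 416 + 39 = 455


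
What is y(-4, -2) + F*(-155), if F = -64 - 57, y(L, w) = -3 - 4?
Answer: 18748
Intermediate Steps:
y(L, w) = -7
F = -121
y(-4, -2) + F*(-155) = -7 - 121*(-155) = -7 + 18755 = 18748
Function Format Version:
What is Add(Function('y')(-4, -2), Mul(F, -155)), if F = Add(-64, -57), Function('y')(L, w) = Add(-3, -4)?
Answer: 18748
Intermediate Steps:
Function('y')(L, w) = -7
F = -121
Add(Function('y')(-4, -2), Mul(F, -155)) = Add(-7, Mul(-121, -155)) = Add(-7, 18755) = 18748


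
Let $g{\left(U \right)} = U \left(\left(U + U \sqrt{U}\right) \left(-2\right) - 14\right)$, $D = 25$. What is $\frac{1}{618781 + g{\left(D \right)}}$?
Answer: $\frac{1}{610931} \approx 1.6368 \cdot 10^{-6}$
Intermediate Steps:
$g{\left(U \right)} = U \left(-14 - 2 U - 2 U^{\frac{3}{2}}\right)$ ($g{\left(U \right)} = U \left(\left(U + U^{\frac{3}{2}}\right) \left(-2\right) - 14\right) = U \left(\left(- 2 U - 2 U^{\frac{3}{2}}\right) - 14\right) = U \left(-14 - 2 U - 2 U^{\frac{3}{2}}\right)$)
$\frac{1}{618781 + g{\left(D \right)}} = \frac{1}{618781 - \left(350 + 1250 + 6250\right)} = \frac{1}{618781 - 7850} = \frac{1}{610931}$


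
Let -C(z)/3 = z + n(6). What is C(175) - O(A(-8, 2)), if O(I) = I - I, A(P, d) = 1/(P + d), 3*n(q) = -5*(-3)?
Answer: -540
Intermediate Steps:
n(q) = 5 (n(q) = (-5*(-3))/3 = (⅓)*15 = 5)
O(I) = 0
C(z) = -15 - 3*z (C(z) = -3*(z + 5) = -3*(5 + z) = -15 - 3*z)
C(175) - O(A(-8, 2)) = (-15 - 3*175) - 1*0 = (-15 - 525) + 0 = -540 + 0 = -540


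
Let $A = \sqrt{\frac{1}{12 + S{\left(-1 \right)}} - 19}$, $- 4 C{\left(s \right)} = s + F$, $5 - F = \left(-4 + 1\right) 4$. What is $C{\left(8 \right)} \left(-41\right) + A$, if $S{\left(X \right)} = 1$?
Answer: $\frac{1025}{4} + \frac{i \sqrt{3198}}{13} \approx 256.25 + 4.3501 i$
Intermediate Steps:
$F = 17$ ($F = 5 - \left(-4 + 1\right) 4 = 5 - \left(-3\right) 4 = 5 - -12 = 5 + 12 = 17$)
$C{\left(s \right)} = - \frac{17}{4} - \frac{s}{4}$ ($C{\left(s \right)} = - \frac{s + 17}{4} = - \frac{17 + s}{4} = - \frac{17}{4} - \frac{s}{4}$)
$A = \frac{i \sqrt{3198}}{13}$ ($A = \sqrt{\frac{1}{12 + 1} - 19} = \sqrt{\frac{1}{13} - 19} = \sqrt{- \frac{246}{13}} = \frac{i \sqrt{3198}}{13} \approx 4.3501 i$)
$C{\left(8 \right)} \left(-41\right) + A = \left(- \frac{17}{4} - 2\right) \left(-41\right) + \frac{i \sqrt{3198}}{13} = \left(- \frac{25}{4}\right) \left(-41\right) + \frac{i \sqrt{3198}}{13} = \frac{1025}{4} + \frac{i \sqrt{3198}}{13}$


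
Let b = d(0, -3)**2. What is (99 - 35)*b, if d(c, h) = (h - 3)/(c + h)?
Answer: 256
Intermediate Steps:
d(c, h) = (-3 + h)/(c + h)
b = 4 (b = ((-3 - 3)/(0 - 3))**2 = (-6/(-3))**2 = (-1/3*(-6))**2 = 2**2 = 4)
(99 - 35)*b = (99 - 35)*4 = 64*4 = 256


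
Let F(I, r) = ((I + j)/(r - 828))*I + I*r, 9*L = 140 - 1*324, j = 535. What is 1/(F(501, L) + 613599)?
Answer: 5727/3451918228 ≈ 1.6591e-6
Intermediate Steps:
L = -184/9 (L = (140 - 1*324)/9 = (140 - 324)/9 = (1/9)*(-184) = -184/9 ≈ -20.444)
F(I, r) = I*r + I*(535 + I)/(-828 + r) (F(I, r) = ((I + 535)/(r - 828))*I + I*r = ((535 + I)/(-828 + r))*I + I*r = I*(535 + I)/(-828 + r) + I*r = I*r + I*(535 + I)/(-828 + r))
1/(F(501, L) + 613599) = 1/(501*(535 + 501 + (-184/9)**2 - 828*(-184/9))/(-828 - 184/9) + 613599) = 1/(501*(535 + 501 + 33856/81 + 16928)/(-7636/9) + 613599) = 1/(501*(-9/7636)*(1488940/81) + 613599) = 1/(-62163245/5727 + 613599) = 1/(3451918228/5727) = 5727/3451918228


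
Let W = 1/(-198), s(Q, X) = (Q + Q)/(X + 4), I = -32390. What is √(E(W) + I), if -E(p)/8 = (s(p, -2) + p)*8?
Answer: I*√35272006/33 ≈ 179.97*I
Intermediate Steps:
s(Q, X) = 2*Q/(4 + X) (s(Q, X) = (2*Q)/(4 + X) = 2*Q/(4 + X))
W = -1/198 (W = 1*(-1/198) = -1/198 ≈ -0.0050505)
E(p) = -128*p (E(p) = -8*(2*p/(4 - 2) + p)*8 = -8*(2*p/2 + p)*8 = -8*(2*p*(½) + p)*8 = -8*(p + p)*8 = -8*2*p*8 = -128*p)
√(E(W) + I) = √(-128*(-1/198) - 32390) = √(64/99 - 32390) = √(-3206546/99) = I*√35272006/33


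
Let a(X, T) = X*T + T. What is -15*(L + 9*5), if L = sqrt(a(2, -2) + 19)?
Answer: -675 - 15*sqrt(13) ≈ -729.08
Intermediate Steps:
a(X, T) = T + T*X (a(X, T) = T*X + T = T + T*X)
L = sqrt(13) (L = sqrt(-2*(1 + 2) + 19) = sqrt(-2*3 + 19) = sqrt(-6 + 19) = sqrt(13) ≈ 3.6056)
-15*(L + 9*5) = -15*(sqrt(13) + 9*5) = -15*(sqrt(13) + 45) = -15*(45 + sqrt(13)) = -675 - 15*sqrt(13)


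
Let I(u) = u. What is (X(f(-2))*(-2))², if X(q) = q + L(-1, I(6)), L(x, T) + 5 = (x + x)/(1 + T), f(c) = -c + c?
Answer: 5476/49 ≈ 111.76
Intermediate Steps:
f(c) = 0
L(x, T) = -5 + 2*x/(1 + T) (L(x, T) = -5 + (x + x)/(1 + T) = -5 + (2*x)/(1 + T) = -5 + 2*x/(1 + T))
X(q) = -37/7 + q (X(q) = q + (-5 - 5*6 + 2*(-1))/(1 + 6) = q + (-5 - 30 - 2)/7 = q + (⅐)*(-37) = q - 37/7 = -37/7 + q)
(X(f(-2))*(-2))² = ((-37/7 + 0)*(-2))² = (-37/7*(-2))² = (74/7)² = 5476/49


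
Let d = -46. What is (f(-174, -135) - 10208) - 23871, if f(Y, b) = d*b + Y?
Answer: -28043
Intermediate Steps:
f(Y, b) = Y - 46*b (f(Y, b) = -46*b + Y = Y - 46*b)
(f(-174, -135) - 10208) - 23871 = ((-174 - 46*(-135)) - 10208) - 23871 = ((-174 + 6210) - 10208) - 23871 = (6036 - 10208) - 23871 = -4172 - 23871 = -28043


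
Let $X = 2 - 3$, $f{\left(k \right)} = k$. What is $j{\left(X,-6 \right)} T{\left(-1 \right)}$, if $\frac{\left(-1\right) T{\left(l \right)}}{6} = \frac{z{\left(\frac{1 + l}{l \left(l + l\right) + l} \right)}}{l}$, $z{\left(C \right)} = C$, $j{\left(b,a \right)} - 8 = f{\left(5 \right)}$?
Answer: $0$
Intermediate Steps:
$X = -1$
$j{\left(b,a \right)} = 13$ ($j{\left(b,a \right)} = 8 + 5 = 13$)
$T{\left(l \right)} = - \frac{6 \left(1 + l\right)}{l \left(l + 2 l^{2}\right)}$ ($T{\left(l \right)} = - 6 \frac{\left(1 + l\right) \frac{1}{l \left(l + l\right) + l}}{l} = - 6 \frac{\left(1 + l\right) \frac{1}{l 2 l + l}}{l} = - 6 \frac{\left(1 + l\right) \frac{1}{2 l^{2} + l}}{l} = - 6 \frac{\left(1 + l\right) \frac{1}{l + 2 l^{2}}}{l} = - 6 \frac{\frac{1}{l + 2 l^{2}} \left(1 + l\right)}{l} = - 6 \frac{1 + l}{l \left(l + 2 l^{2}\right)} = - \frac{6 \left(1 + l\right)}{l \left(l + 2 l^{2}\right)}$)
$j{\left(X,-6 \right)} T{\left(-1 \right)} = 13 \frac{6 \left(-1 - -1\right)}{1 \left(1 + 2 \left(-1\right)\right)} = 13 \cdot 6 \cdot 1 \frac{1}{1 - 2} \left(-1 + 1\right) = 13 \cdot 6 \cdot 1 \frac{1}{-1} \cdot 0 = 13 \cdot 6 \cdot 1 \left(-1\right) 0 = 13 \cdot 0 = 0$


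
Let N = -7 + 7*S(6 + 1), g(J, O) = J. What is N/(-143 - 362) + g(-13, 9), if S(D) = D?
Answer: -6607/505 ≈ -13.083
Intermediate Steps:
N = 42 (N = -7 + 7*(6 + 1) = -7 + 7*7 = -7 + 49 = 42)
N/(-143 - 362) + g(-13, 9) = 42/(-143 - 362) - 13 = 42/(-505) - 13 = 42*(-1/505) - 13 = -42/505 - 13 = -6607/505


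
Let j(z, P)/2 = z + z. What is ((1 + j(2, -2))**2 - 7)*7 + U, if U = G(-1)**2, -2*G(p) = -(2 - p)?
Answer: 2081/4 ≈ 520.25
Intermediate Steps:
G(p) = 1 - p/2 (G(p) = -(-1)*(2 - p)/2 = -(-2 + p)/2 = 1 - p/2)
j(z, P) = 4*z (j(z, P) = 2*(z + z) = 2*(2*z) = 4*z)
U = 9/4 (U = (1 - 1/2*(-1))**2 = (1 + 1/2)**2 = (3/2)**2 = 9/4 ≈ 2.2500)
((1 + j(2, -2))**2 - 7)*7 + U = ((1 + 4*2)**2 - 7)*7 + 9/4 = ((1 + 8)**2 - 7)*7 + 9/4 = (9**2 - 7)*7 + 9/4 = (81 - 7)*7 + 9/4 = 74*7 + 9/4 = 518 + 9/4 = 2081/4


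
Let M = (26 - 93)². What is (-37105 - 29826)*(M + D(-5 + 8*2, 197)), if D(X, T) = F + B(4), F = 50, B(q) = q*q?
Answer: -304870705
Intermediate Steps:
B(q) = q²
D(X, T) = 66 (D(X, T) = 50 + 4² = 50 + 16 = 66)
M = 4489 (M = (-67)² = 4489)
(-37105 - 29826)*(M + D(-5 + 8*2, 197)) = (-37105 - 29826)*(4489 + 66) = -66931*4555 = -304870705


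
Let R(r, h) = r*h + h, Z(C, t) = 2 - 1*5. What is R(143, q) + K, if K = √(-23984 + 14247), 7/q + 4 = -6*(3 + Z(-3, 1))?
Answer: -252 + I*√9737 ≈ -252.0 + 98.676*I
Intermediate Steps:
Z(C, t) = -3 (Z(C, t) = 2 - 5 = -3)
q = -7/4 (q = 7/(-4 - 6*(3 - 3)) = 7/(-4 - 6*0) = 7/(-4 + 0) = 7/(-4) = 7*(-¼) = -7/4 ≈ -1.7500)
K = I*√9737 (K = √(-9737) = I*√9737 ≈ 98.676*I)
R(r, h) = h + h*r (R(r, h) = h*r + h = h + h*r)
R(143, q) + K = -7*(1 + 143)/4 + I*√9737 = -7/4*144 + I*√9737 = -252 + I*√9737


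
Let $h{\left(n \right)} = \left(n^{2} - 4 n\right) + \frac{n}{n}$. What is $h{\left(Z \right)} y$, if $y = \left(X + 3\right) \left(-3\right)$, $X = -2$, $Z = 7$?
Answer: $-66$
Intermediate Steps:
$y = -3$ ($y = \left(-2 + 3\right) \left(-3\right) = 1 \left(-3\right) = -3$)
$h{\left(n \right)} = 1 + n^{2} - 4 n$ ($h{\left(n \right)} = \left(n^{2} - 4 n\right) + 1 = 1 + n^{2} - 4 n$)
$h{\left(Z \right)} y = \left(1 + 7^{2} - 28\right) \left(-3\right) = \left(1 + 49 - 28\right) \left(-3\right) = 22 \left(-3\right) = -66$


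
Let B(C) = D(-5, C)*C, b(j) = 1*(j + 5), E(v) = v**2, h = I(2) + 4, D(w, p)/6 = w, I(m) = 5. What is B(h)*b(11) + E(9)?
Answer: -4239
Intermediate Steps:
D(w, p) = 6*w
h = 9 (h = 5 + 4 = 9)
b(j) = 5 + j (b(j) = 1*(5 + j) = 5 + j)
B(C) = -30*C (B(C) = (6*(-5))*C = -30*C)
B(h)*b(11) + E(9) = (-30*9)*(5 + 11) + 9**2 = -270*16 + 81 = -4320 + 81 = -4239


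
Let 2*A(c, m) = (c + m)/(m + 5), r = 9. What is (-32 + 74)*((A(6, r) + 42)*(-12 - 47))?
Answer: -210807/2 ≈ -1.0540e+5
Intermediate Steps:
A(c, m) = (c + m)/(2*(5 + m)) (A(c, m) = ((c + m)/(m + 5))/2 = ((c + m)/(5 + m))/2 = (c + m)/(2*(5 + m)))
(-32 + 74)*((A(6, r) + 42)*(-12 - 47)) = (-32 + 74)*(((6 + 9)/(2*(5 + 9)) + 42)*(-12 - 47)) = 42*(((½)*15/14 + 42)*(-59)) = 42*(((½)*(1/14)*15 + 42)*(-59)) = 42*((15/28 + 42)*(-59)) = 42*((1191/28)*(-59)) = 42*(-70269/28) = -210807/2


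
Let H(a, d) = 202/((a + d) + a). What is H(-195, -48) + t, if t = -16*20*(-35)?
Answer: 2452699/219 ≈ 11200.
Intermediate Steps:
t = 11200 (t = -320*(-35) = 11200)
H(a, d) = 202/(d + 2*a)
H(-195, -48) + t = 202/(-48 + 2*(-195)) + 11200 = 202/(-48 - 390) + 11200 = 202/(-438) + 11200 = 202*(-1/438) + 11200 = -101/219 + 11200 = 2452699/219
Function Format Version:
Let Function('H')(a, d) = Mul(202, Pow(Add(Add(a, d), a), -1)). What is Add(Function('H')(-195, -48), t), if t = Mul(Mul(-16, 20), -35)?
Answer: Rational(2452699, 219) ≈ 11200.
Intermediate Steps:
t = 11200 (t = Mul(-320, -35) = 11200)
Function('H')(a, d) = Mul(202, Pow(Add(d, Mul(2, a)), -1))
Add(Function('H')(-195, -48), t) = Add(Mul(202, Pow(Add(-48, Mul(2, -195)), -1)), 11200) = Add(Mul(202, Pow(Add(-48, -390), -1)), 11200) = Add(Mul(202, Pow(-438, -1)), 11200) = Add(Mul(202, Rational(-1, 438)), 11200) = Add(Rational(-101, 219), 11200) = Rational(2452699, 219)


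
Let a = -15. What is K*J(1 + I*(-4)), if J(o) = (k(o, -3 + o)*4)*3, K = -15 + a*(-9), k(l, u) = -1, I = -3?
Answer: -1440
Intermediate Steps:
K = 120 (K = -15 - 15*(-9) = -15 + 135 = 120)
J(o) = -12 (J(o) = -1*4*3 = -4*3 = -12)
K*J(1 + I*(-4)) = 120*(-12) = -1440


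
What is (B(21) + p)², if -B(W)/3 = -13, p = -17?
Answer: 484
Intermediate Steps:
B(W) = 39 (B(W) = -3*(-13) = 39)
(B(21) + p)² = (39 - 17)² = 22² = 484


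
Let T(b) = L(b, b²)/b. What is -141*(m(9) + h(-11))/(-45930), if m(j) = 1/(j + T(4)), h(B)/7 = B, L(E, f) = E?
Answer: -36143/153100 ≈ -0.23607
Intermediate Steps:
h(B) = 7*B
T(b) = 1 (T(b) = b/b = 1)
m(j) = 1/(1 + j) (m(j) = 1/(j + 1) = 1/(1 + j))
-141*(m(9) + h(-11))/(-45930) = -141*(1/(1 + 9) + 7*(-11))/(-45930) = -141*(1/10 - 77)*(-1/45930) = -141*(⅒ - 77)*(-1/45930) = -141*(-769/10)*(-1/45930) = (108429/10)*(-1/45930) = -36143/153100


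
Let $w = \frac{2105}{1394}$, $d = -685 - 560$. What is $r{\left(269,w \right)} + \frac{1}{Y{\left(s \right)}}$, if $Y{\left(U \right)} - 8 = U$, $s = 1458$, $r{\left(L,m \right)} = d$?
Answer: $- \frac{1825169}{1466} \approx -1245.0$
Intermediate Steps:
$d = -1245$
$w = \frac{2105}{1394}$ ($w = 2105 \cdot \frac{1}{1394} = \frac{2105}{1394} \approx 1.51$)
$r{\left(L,m \right)} = -1245$
$Y{\left(U \right)} = 8 + U$
$r{\left(269,w \right)} + \frac{1}{Y{\left(s \right)}} = -1245 + \frac{1}{8 + 1458} = -1245 + \frac{1}{1466} = - \frac{1825169}{1466}$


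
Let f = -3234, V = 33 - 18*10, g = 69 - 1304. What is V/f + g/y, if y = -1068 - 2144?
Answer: 1381/3212 ≈ 0.42995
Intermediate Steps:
g = -1235
V = -147 (V = 33 - 180 = -147)
y = -3212
V/f + g/y = -147/(-3234) - 1235/(-3212) = -147*(-1/3234) - 1235*(-1/3212) = 1/22 + 1235/3212 = 1381/3212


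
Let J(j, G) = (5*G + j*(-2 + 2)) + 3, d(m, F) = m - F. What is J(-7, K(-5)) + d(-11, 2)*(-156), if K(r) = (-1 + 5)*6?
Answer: 2151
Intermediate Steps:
K(r) = 24 (K(r) = 4*6 = 24)
J(j, G) = 3 + 5*G (J(j, G) = (5*G + j*0) + 3 = (5*G + 0) + 3 = 5*G + 3 = 3 + 5*G)
J(-7, K(-5)) + d(-11, 2)*(-156) = (3 + 5*24) + (-11 - 1*2)*(-156) = (3 + 120) + (-11 - 2)*(-156) = 123 - 13*(-156) = 123 + 2028 = 2151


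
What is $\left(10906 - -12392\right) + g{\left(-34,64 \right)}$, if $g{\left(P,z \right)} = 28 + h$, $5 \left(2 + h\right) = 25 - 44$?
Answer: $\frac{116601}{5} \approx 23320.0$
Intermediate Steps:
$h = - \frac{29}{5}$ ($h = -2 + \frac{25 - 44}{5} = -2 + \frac{1}{5} \left(-19\right) = -2 - \frac{19}{5} = - \frac{29}{5} \approx -5.8$)
$g{\left(P,z \right)} = \frac{111}{5}$ ($g{\left(P,z \right)} = 28 - \frac{29}{5} = \frac{111}{5}$)
$\left(10906 - -12392\right) + g{\left(-34,64 \right)} = \left(10906 - -12392\right) + \frac{111}{5} = \left(10906 + 12392\right) + \frac{111}{5} = 23298 + \frac{111}{5} = \frac{116601}{5}$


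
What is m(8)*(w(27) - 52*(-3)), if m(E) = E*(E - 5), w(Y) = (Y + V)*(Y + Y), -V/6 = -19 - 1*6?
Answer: 233136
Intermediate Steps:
V = 150 (V = -6*(-19 - 1*6) = -6*(-19 - 6) = -6*(-25) = 150)
w(Y) = 2*Y*(150 + Y) (w(Y) = (Y + 150)*(Y + Y) = (150 + Y)*(2*Y) = 2*Y*(150 + Y))
m(E) = E*(-5 + E)
m(8)*(w(27) - 52*(-3)) = (8*(-5 + 8))*(2*27*(150 + 27) - 52*(-3)) = (8*3)*(2*27*177 + 156) = 24*(9558 + 156) = 24*9714 = 233136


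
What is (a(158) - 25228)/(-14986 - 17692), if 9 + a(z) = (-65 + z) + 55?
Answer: 25089/32678 ≈ 0.76776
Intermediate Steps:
a(z) = -19 + z (a(z) = -9 + ((-65 + z) + 55) = -9 + (-10 + z) = -19 + z)
(a(158) - 25228)/(-14986 - 17692) = ((-19 + 158) - 25228)/(-14986 - 17692) = (139 - 25228)/(-32678) = -25089*(-1/32678) = 25089/32678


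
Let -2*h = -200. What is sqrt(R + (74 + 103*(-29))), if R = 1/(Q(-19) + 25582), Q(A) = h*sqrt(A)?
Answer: sqrt(-2913 + 1/(25582 + 100*I*sqrt(19))) ≈ 0.e-8 - 53.972*I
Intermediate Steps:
h = 100 (h = -1/2*(-200) = 100)
Q(A) = 100*sqrt(A)
R = 1/(25582 + 100*I*sqrt(19)) (R = 1/(100*sqrt(-19) + 25582) = 1/(100*(I*sqrt(19)) + 25582) = 1/(100*I*sqrt(19) + 25582) = 1/(25582 + 100*I*sqrt(19)) ≈ 3.9079e-5 - 6.659e-7*I)
sqrt(R + (74 + 103*(-29))) = sqrt((12791/327314362 - 25*I*sqrt(19)/163657181) + (74 + 103*(-29))) = sqrt((12791/327314362 - 25*I*sqrt(19)/163657181) + (74 - 2987)) = sqrt((12791/327314362 - 25*I*sqrt(19)/163657181) - 2913) = sqrt(-953466723715/327314362 - 25*I*sqrt(19)/163657181)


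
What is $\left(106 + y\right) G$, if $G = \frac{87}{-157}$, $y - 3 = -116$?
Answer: $\frac{609}{157} \approx 3.879$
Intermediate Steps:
$y = -113$ ($y = 3 - 116 = -113$)
$G = - \frac{87}{157}$ ($G = 87 \left(- \frac{1}{157}\right) = - \frac{87}{157} \approx -0.55414$)
$\left(106 + y\right) G = \left(106 - 113\right) \left(- \frac{87}{157}\right) = \left(-7\right) \left(- \frac{87}{157}\right) = \frac{609}{157}$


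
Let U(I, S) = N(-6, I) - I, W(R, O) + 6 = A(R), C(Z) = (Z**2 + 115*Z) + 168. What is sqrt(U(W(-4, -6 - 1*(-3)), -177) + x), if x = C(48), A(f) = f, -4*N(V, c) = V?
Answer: sqrt(32014)/2 ≈ 89.462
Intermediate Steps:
N(V, c) = -V/4
C(Z) = 168 + Z**2 + 115*Z
W(R, O) = -6 + R
x = 7992 (x = 168 + 48**2 + 115*48 = 168 + 2304 + 5520 = 7992)
U(I, S) = 3/2 - I (U(I, S) = -1/4*(-6) - I = 3/2 - I)
sqrt(U(W(-4, -6 - 1*(-3)), -177) + x) = sqrt((3/2 - (-6 - 4)) + 7992) = sqrt((3/2 - 1*(-10)) + 7992) = sqrt((3/2 + 10) + 7992) = sqrt(23/2 + 7992) = sqrt(16007/2) = sqrt(32014)/2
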